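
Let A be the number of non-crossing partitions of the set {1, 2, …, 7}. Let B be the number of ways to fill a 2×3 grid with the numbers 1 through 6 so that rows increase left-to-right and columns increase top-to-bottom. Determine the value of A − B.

424

Non-crossing partitions of an n-element set are counted by C_n; here n = 7. So A = C_7 = 429.
By the hook-length formula (or a Dyck-path bijection), SYT of shape 2×3 number C_3. So B = C_3 = 5.
A − B = 429 − 5 = 424.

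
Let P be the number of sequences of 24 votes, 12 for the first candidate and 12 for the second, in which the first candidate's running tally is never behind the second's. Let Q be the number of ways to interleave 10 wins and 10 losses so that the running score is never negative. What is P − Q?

191216

Ballot sequences with n votes each where one side never trails are Dyck words, counted by C_n; here n = 12. So P = C_12 = 208012.
Ballot sequences with n votes each where one side never trails are Dyck words, counted by C_n; here n = 10. So Q = C_10 = 16796.
P − Q = 208012 − 16796 = 191216.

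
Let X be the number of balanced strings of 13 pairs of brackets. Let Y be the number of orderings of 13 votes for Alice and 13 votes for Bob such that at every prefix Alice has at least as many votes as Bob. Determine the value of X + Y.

Balanced strings of n pairs of brackets are counted by C_n; here n = 13. So X = C_13 = 742900.
Ballot sequences with n votes each where one side never trails are Dyck words, counted by C_n; here n = 13. So Y = C_13 = 742900.
X + Y = 742900 + 742900 = 1485800.

1485800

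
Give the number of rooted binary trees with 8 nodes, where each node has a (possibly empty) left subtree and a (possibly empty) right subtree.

Binary trees (left/right distinguished) on n nodes are counted by C_n; here n = 8.
C_8 = C_7 · 2(2·7+1)/(7+2) = 429 · 30/9 = 1430.

1430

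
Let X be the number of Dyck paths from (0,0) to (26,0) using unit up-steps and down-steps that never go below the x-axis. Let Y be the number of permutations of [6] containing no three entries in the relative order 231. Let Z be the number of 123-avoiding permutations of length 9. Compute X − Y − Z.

A Dyck path with 13 up-steps and 13 down-steps has semilength 13, so there are C_13 of them. So X = C_13 = 742900.
For any fixed pattern of length 3, the pattern-avoiding permutations of [6] number C_6. So Y = C_6 = 132.
For any fixed pattern of length 3, the pattern-avoiding permutations of [9] number C_9. So Z = C_9 = 4862.
X − Y − Z = 742900 − 132 − 4862 = 737906.

737906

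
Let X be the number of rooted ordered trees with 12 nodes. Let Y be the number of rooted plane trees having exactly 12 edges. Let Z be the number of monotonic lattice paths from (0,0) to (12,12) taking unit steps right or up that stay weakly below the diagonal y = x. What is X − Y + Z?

Rooted ordered (plane) trees on m nodes have m−1 edges and are counted by C_{m−1}; m = 12 gives C_11. So X = C_11 = 58786.
A rooted plane tree with 12 edges has 13 nodes, and the count is C_12. So Y = C_12 = 208012.
Sub-diagonal monotone paths from (0,0) to (12,12) biject with Dyck paths of semilength 12, giving C_12. So Z = C_12 = 208012.
X − Y + Z = 58786 − 208012 + 208012 = 58786.

58786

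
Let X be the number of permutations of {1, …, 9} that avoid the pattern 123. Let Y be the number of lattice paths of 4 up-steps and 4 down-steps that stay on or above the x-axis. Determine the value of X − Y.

Permutations of [n] avoiding any single length-3 pattern are counted by C_n; here n = 9. So X = C_9 = 4862.
A Dyck path with 4 up-steps and 4 down-steps has semilength 4, so there are C_4 of them. So Y = C_4 = 14.
X − Y = 4862 − 14 = 4848.

4848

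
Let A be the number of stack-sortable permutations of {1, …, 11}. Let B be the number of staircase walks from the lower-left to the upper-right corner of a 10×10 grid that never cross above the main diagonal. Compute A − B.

Stack-sortable permutations are exactly the 231-avoiding ones, counted by C_n; here n = 11. So A = C_11 = 58786.
Sub-diagonal monotone paths from (0,0) to (10,10) biject with Dyck paths of semilength 10, giving C_10. So B = C_10 = 16796.
A − B = 58786 − 16796 = 41990.

41990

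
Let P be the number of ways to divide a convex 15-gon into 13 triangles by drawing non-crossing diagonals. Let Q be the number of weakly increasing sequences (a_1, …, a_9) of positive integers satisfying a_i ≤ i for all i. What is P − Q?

738038

The number of triangulations of a 15-gon is the Catalan number C_13 (index = sides − 2). So P = C_13 = 742900.
Such sub-staircase sequences of length n are counted by C_n; here n = 9. So Q = C_9 = 4862.
P − Q = 742900 − 4862 = 738038.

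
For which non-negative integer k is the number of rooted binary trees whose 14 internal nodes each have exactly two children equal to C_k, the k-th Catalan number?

14

The number of full binary trees on 14 internal nodes is the Catalan number C_14.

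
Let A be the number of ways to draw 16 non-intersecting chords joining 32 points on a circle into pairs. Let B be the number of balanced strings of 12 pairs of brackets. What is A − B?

Non-crossing perfect matchings of 2n points on a circle are counted by C_n; with 32 points, n = 16. So A = C_16 = 35357670.
A balanced arrangement of 12 bracket pairs is a Dyck word of semilength 12, so the count is C_12. So B = C_12 = 208012.
A − B = 35357670 − 208012 = 35149658.

35149658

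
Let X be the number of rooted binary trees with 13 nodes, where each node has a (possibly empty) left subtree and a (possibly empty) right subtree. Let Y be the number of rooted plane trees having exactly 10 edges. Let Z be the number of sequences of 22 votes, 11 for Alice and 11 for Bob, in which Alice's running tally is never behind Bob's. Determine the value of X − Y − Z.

Rooted binary trees with 13 nodes (each child slot possibly empty) number C_13. So X = C_13 = 742900.
Rooted ordered trees with n edges are counted by C_n; here n = 10. So Y = C_10 = 16796.
Reading a vote for the leader as '(' and for the other as ')' turns such a sequence into a balanced string of 11 pairs, so the count is C_11. So Z = C_11 = 58786.
X − Y − Z = 742900 − 16796 − 58786 = 667318.

667318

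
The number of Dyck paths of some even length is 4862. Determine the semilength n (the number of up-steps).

9

Dyck paths of semilength n are counted by C_n. The Catalan number equal to 4862 is C_9.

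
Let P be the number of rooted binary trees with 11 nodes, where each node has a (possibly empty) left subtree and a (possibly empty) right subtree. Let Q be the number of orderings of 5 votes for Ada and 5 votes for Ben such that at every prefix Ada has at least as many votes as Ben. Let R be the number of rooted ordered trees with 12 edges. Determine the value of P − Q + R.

266756

Binary trees (left/right distinguished) on n nodes are counted by C_n; here n = 11. So P = C_11 = 58786.
Ballot sequences with n votes each where one side never trails are Dyck words, counted by C_n; here n = 5. So Q = C_5 = 42.
Rooted ordered trees with n edges are counted by C_n; here n = 12. So R = C_12 = 208012.
P − Q + R = 58786 − 42 + 208012 = 266756.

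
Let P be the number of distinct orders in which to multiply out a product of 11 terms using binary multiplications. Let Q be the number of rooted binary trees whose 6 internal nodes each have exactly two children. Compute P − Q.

16664

Bracketing 11 factors into binary products is counted by C_{11−1} = C_10. So P = C_10 = 16796.
Full binary trees with n internal nodes are counted by C_n; here n = 6. So Q = C_6 = 132.
P − Q = 16796 − 132 = 16664.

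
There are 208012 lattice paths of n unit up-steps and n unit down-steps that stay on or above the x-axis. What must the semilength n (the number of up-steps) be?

12

Dyck paths of semilength n are counted by C_n, and C_12 = 208012.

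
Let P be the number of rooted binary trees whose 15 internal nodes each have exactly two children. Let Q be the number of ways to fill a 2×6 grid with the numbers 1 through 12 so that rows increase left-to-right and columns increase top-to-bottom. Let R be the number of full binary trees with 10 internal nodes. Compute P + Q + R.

The number of full binary trees on 15 internal nodes is the Catalan number C_15. So P = C_15 = 9694845.
Standard Young tableaux of shape 2×n are counted by C_n; here n = 6. So Q = C_6 = 132.
The number of full binary trees on 10 internal nodes is the Catalan number C_10. So R = C_10 = 16796.
P + Q + R = 9694845 + 132 + 16796 = 9711773.

9711773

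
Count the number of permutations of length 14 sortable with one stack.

Stack-sortable permutations are exactly the 231-avoiding ones, counted by C_n; here n = 14.
C_14 = C(28,14)/15 = 40116600/15 = 2674440.

2674440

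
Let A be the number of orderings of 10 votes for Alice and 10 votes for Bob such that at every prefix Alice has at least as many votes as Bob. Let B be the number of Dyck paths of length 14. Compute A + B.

17225

Ballot sequences with n votes each where one side never trails are Dyck words, counted by C_n; here n = 10. So A = C_10 = 16796.
Dyck paths of semilength n (length 2n) are counted by C_n; here n = 7. So B = C_7 = 429.
A + B = 16796 + 429 = 17225.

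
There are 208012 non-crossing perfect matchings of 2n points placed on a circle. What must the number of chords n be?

Non-crossing pairings of 2n points on a circle are counted by C_n. The Catalan number equal to 208012 is C_12.

12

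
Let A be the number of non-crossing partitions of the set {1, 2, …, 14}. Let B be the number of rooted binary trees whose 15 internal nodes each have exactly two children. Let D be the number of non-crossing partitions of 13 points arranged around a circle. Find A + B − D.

Non-crossing partitions of an n-element set are counted by C_n; here n = 14. So A = C_14 = 2674440.
The number of full binary trees on 15 internal nodes is the Catalan number C_15. So B = C_15 = 9694845.
Non-crossing partitions of an n-element set are counted by C_n; here n = 13. So D = C_13 = 742900.
A + B − D = 2674440 + 9694845 − 742900 = 11626385.

11626385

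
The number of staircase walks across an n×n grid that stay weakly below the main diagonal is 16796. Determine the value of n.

10

Such diagonal-avoiding paths in an n×n grid are counted by C_n, and C_10 = 16796.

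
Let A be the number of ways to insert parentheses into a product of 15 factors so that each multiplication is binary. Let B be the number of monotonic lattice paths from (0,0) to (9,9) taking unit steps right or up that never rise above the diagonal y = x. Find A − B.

2669578

Parenthesizations of m factors correspond to full binary trees with m leaves, counted by C_{m−1}; m = 15 gives C_14. So A = C_14 = 2674440.
Monotone paths in an n×n grid that stay weakly below the diagonal are counted by C_n; here n = 9. So B = C_9 = 4862.
A − B = 2674440 − 4862 = 2669578.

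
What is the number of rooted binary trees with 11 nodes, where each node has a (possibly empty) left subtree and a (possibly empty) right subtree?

58786

There are C_n binary search tree shapes on n keys; with n = 11 that is C_11.
C_11 = C_10 · 2(2·10+1)/(10+2) = 16796 · 42/12 = 58786.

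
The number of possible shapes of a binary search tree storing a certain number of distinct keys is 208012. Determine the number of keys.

Binary search tree shapes on n keys are counted by C_n. The Catalan number equal to 208012 is C_12.

12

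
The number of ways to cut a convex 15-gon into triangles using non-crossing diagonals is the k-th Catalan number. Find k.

13

A convex 15-gon is triangulated into 13 triangles, and the number of such triangulations is the Catalan number C_{15−2} = C_13.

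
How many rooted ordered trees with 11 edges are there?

A rooted plane tree with 11 edges has 12 nodes, and the count is C_11.
C_11 = C_10 · 2(2·10+1)/(10+2) = 16796 · 42/12 = 58786.

58786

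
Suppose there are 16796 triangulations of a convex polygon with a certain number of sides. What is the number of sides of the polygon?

Triangulations of a convex m-gon are counted by C_{m−2}. The Catalan number equal to 16796 is C_10.
So m − 2 = 10, giving m = 12 sides.

12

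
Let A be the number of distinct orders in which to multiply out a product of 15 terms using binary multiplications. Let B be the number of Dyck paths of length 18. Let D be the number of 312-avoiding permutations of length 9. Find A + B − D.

Ways to associate a product of 15 factors correspond to binary trees on 15 leaves, so the count is C_14. So A = C_14 = 2674440.
Paths of 9 up- and 9 down-steps that never dip below the axis are Dyck paths; their count is C_9. So B = C_9 = 4862.
For any fixed pattern of length 3, the pattern-avoiding permutations of [9] number C_9. So D = C_9 = 4862.
A + B − D = 2674440 + 4862 − 4862 = 2674440.

2674440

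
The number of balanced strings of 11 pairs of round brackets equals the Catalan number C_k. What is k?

A balanced arrangement of 11 bracket pairs is a Dyck word of semilength 11, so the count is C_11.

11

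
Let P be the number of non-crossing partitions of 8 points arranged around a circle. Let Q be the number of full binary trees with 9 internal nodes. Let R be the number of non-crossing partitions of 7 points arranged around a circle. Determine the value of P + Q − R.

The non-crossing partitions of [8] form a lattice of size C_8. So P = C_8 = 1430.
Full binary trees with n internal nodes are counted by C_n; here n = 9. So Q = C_9 = 4862.
The non-crossing partitions of [7] form a lattice of size C_7. So R = C_7 = 429.
P + Q − R = 1430 + 4862 − 429 = 5863.

5863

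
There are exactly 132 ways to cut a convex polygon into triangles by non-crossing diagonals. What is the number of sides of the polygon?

Triangulations of a convex m-gon are counted by C_{m−2}. The Catalan number equal to 132 is C_6.
So m − 2 = 6, giving m = 8 sides.

8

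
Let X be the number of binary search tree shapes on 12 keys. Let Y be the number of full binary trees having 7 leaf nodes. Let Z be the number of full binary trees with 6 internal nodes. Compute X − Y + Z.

Binary trees (left/right distinguished) on n nodes are counted by C_n; here n = 12. So X = C_12 = 208012.
A full binary tree with L leaves has L−1 internal nodes and is counted by C_{L−1}; L = 7 gives C_6. So Y = C_6 = 132.
The number of full binary trees on 6 internal nodes is the Catalan number C_6. So Z = C_6 = 132.
X − Y + Z = 208012 − 132 + 132 = 208012.

208012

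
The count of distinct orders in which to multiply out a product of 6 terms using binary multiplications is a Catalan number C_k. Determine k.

5

Ways to associate a product of 6 factors correspond to binary trees on 6 leaves, so the count is C_5.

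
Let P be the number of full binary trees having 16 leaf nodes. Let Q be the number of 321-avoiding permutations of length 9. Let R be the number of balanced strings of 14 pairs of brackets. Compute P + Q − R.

7025267

A full binary tree with L leaves has L−1 internal nodes and is counted by C_{L−1}; L = 16 gives C_15. So P = C_15 = 9694845.
For any fixed pattern of length 3, the pattern-avoiding permutations of [9] number C_9. So Q = C_9 = 4862.
With 14 pairs the number of balanced bracket strings is the Catalan number C_14. So R = C_14 = 2674440.
P + Q − R = 9694845 + 4862 − 2674440 = 7025267.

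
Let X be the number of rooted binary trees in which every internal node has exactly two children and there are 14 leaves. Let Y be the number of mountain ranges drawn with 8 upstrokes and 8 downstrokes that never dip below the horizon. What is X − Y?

A full binary tree with L leaves has L−1 internal nodes and is counted by C_{L−1}; L = 14 gives C_13. So X = C_13 = 742900.
Dyck paths of semilength n (length 2n) are counted by C_n; here n = 8. So Y = C_8 = 1430.
X − Y = 742900 − 1430 = 741470.

741470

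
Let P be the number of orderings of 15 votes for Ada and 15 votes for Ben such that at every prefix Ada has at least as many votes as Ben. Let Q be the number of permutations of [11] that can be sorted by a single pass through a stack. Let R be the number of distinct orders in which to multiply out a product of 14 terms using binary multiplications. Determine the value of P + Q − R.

Reading a vote for the leader as '(' and for the other as ')' turns such a sequence into a balanced string of 15 pairs, so the count is C_15. So P = C_15 = 9694845.
By Knuth's characterisation, the stack-sortable permutations of length 11 are the 231-avoiders, numbering C_11. So Q = C_11 = 58786.
Bracketing 14 factors into binary products is counted by C_{14−1} = C_13. So R = C_13 = 742900.
P + Q − R = 9694845 + 58786 − 742900 = 9010731.

9010731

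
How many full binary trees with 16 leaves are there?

A full binary tree with L leaves has L−1 internal nodes and is counted by C_{L−1}; L = 16 gives C_15.
C_15 = C(30,15)/16 = 155117520/16 = 9694845.

9694845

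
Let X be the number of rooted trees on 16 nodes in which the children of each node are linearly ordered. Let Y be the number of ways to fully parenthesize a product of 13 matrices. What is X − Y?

9486833

A rooted plane tree on 16 nodes has 15 edges, and such trees are counted by C_15. So X = C_15 = 9694845.
Parenthesizations of m factors correspond to full binary trees with m leaves, counted by C_{m−1}; m = 13 gives C_12. So Y = C_12 = 208012.
X − Y = 9694845 − 208012 = 9486833.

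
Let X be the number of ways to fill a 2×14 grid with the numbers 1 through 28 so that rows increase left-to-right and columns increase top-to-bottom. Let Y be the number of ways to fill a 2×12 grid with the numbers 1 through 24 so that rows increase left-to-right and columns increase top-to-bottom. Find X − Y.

By the hook-length formula (or a Dyck-path bijection), SYT of shape 2×14 number C_14. So X = C_14 = 2674440.
By the hook-length formula (or a Dyck-path bijection), SYT of shape 2×12 number C_12. So Y = C_12 = 208012.
X − Y = 2674440 − 208012 = 2466428.

2466428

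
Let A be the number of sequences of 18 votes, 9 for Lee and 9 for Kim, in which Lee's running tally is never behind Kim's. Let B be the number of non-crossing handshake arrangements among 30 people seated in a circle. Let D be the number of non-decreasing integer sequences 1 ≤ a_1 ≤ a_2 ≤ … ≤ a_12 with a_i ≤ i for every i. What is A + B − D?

Ballot sequences with n votes each where one side never trails are Dyck words, counted by C_n; here n = 9. So A = C_9 = 4862.
Non-crossing handshake pairings of 2n people are counted by C_n; 30 people gives n = 15. So B = C_15 = 9694845.
Such sub-staircase sequences of length n are counted by C_n; here n = 12. So D = C_12 = 208012.
A + B − D = 4862 + 9694845 − 208012 = 9491695.

9491695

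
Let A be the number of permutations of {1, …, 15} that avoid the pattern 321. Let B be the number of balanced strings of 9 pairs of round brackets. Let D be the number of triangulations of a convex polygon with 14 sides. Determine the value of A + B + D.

Permutations of [n] avoiding any single length-3 pattern are counted by C_n; here n = 15. So A = C_15 = 9694845.
Balanced strings of n pairs of brackets are counted by C_n; here n = 9. So B = C_9 = 4862.
A convex 14-gon is triangulated into 12 triangles, and the number of such triangulations is the Catalan number C_{14−2} = C_12. So D = C_12 = 208012.
A + B + D = 9694845 + 4862 + 208012 = 9907719.

9907719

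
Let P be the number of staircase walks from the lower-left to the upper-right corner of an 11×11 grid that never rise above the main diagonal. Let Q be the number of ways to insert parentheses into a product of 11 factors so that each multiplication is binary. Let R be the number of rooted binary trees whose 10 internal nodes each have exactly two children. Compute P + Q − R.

Monotone paths in an n×n grid that stay weakly below the diagonal are counted by C_n; here n = 11. So P = C_11 = 58786.
Bracketing 11 factors into binary products is counted by C_{11−1} = C_10. So Q = C_10 = 16796.
Full binary trees with n internal nodes are counted by C_n; here n = 10. So R = C_10 = 16796.
P + Q − R = 58786 + 16796 − 16796 = 58786.

58786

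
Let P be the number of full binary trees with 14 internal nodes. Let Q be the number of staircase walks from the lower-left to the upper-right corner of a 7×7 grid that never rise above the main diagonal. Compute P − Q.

The number of full binary trees on 14 internal nodes is the Catalan number C_14. So P = C_14 = 2674440.
Monotone paths in an n×n grid that stay weakly below the diagonal are counted by C_n; here n = 7. So Q = C_7 = 429.
P − Q = 2674440 − 429 = 2674011.

2674011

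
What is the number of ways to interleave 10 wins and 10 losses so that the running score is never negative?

Reading a vote for the leader as '(' and for the other as ')' turns such a sequence into a balanced string of 10 pairs, so the count is C_10.
C_10 = 16796.

16796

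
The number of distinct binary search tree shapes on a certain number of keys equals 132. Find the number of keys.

6

Binary search tree shapes on n keys are counted by C_n. The Catalan number equal to 132 is C_6.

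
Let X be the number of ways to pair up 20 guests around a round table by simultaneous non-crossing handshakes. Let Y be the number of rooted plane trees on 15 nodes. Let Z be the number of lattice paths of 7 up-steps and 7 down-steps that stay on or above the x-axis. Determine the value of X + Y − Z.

2690807

Non-crossing handshake pairings of 2n people are counted by C_n; 20 people gives n = 10. So X = C_10 = 16796.
Rooted ordered (plane) trees on m nodes have m−1 edges and are counted by C_{m−1}; m = 15 gives C_14. So Y = C_14 = 2674440.
Dyck paths of semilength n (length 2n) are counted by C_n; here n = 7. So Z = C_7 = 429.
X + Y − Z = 16796 + 2674440 − 429 = 2690807.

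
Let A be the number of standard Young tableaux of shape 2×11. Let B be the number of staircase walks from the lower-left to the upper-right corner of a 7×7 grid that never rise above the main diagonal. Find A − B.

58357

By the hook-length formula (or a Dyck-path bijection), SYT of shape 2×11 number C_11. So A = C_11 = 58786.
Sub-diagonal monotone paths from (0,0) to (7,7) biject with Dyck paths of semilength 7, giving C_7. So B = C_7 = 429.
A − B = 58786 − 429 = 58357.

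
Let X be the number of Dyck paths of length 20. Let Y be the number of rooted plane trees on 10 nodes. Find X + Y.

21658

A Dyck path with 10 up-steps and 10 down-steps has semilength 10, so there are C_10 of them. So X = C_10 = 16796.
A rooted plane tree on 10 nodes has 9 edges, and such trees are counted by C_9. So Y = C_9 = 4862.
X + Y = 16796 + 4862 = 21658.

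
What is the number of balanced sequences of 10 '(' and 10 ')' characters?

16796

With 10 pairs the number of balanced bracket strings is the Catalan number C_10.
C_10 = C(20,10)/11 = 184756/11 = 16796.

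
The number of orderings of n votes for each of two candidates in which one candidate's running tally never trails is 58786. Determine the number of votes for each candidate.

11

Such ballot sequences with n votes each are counted by C_n. The Catalan number equal to 58786 is C_11.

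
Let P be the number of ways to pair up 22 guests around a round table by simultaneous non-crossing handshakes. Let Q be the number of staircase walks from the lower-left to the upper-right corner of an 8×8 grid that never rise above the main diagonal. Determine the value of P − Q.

57356

With 22 = 2·11 people, non-crossing handshake pairings are non-crossing perfect matchings on a circle, counted by C_11. So P = C_11 = 58786.
Monotone paths in an n×n grid that stay weakly below the diagonal are counted by C_n; here n = 8. So Q = C_8 = 1430.
P − Q = 58786 − 1430 = 57356.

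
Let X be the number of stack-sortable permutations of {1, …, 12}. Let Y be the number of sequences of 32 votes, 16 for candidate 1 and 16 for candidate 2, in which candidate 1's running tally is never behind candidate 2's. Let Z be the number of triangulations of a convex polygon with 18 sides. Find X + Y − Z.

Stack-sortable permutations are exactly the 231-avoiding ones, counted by C_n; here n = 12. So X = C_12 = 208012.
Ballot sequences with n votes each where one side never trails are Dyck words, counted by C_n; here n = 16. So Y = C_16 = 35357670.
Triangulations of a convex m-gon are counted by C_{m−2}; with m = 18 this is C_16. So Z = C_16 = 35357670.
X + Y − Z = 208012 + 35357670 − 35357670 = 208012.

208012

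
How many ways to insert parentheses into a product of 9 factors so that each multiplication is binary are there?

Bracketing 9 factors into binary products is counted by C_{9−1} = C_8.
C_8 = C(16,8)/9 = 12870/9 = 1430.

1430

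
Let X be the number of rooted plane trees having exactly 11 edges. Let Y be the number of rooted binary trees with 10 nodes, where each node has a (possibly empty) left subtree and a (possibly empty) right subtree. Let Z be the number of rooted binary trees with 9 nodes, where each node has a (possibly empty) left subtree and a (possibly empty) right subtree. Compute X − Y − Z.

A rooted plane tree with 11 edges has 12 nodes, and the count is C_11. So X = C_11 = 58786.
There are C_n binary search tree shapes on n keys; with n = 10 that is C_10. So Y = C_10 = 16796.
There are C_n binary search tree shapes on n keys; with n = 9 that is C_9. So Z = C_9 = 4862.
X − Y − Z = 58786 − 16796 − 4862 = 37128.

37128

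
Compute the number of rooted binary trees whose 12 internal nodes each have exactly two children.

208012

The number of full binary trees on 12 internal nodes is the Catalan number C_12.
C_12 = C(24,12)/13 = 2704156/13 = 208012.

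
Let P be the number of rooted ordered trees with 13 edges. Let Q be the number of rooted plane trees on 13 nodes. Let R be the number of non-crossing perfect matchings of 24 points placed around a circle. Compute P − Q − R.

Rooted ordered trees with n edges are counted by C_n; here n = 13. So P = C_13 = 742900.
A rooted plane tree on 13 nodes has 12 edges, and such trees are counted by C_12. So Q = C_12 = 208012.
Non-crossing perfect matchings of 2n points on a circle are counted by C_n; with 24 points, n = 12. So R = C_12 = 208012.
P − Q − R = 742900 − 208012 − 208012 = 326876.

326876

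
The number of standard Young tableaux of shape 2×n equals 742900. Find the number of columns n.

13

Standard Young tableaux of shape 2×n are counted by C_n. Since C_13 = 742900, the index is 13.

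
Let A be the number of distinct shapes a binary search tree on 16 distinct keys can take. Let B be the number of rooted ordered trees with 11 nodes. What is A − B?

There are C_n binary search tree shapes on n keys; with n = 16 that is C_16. So A = C_16 = 35357670.
Rooted ordered (plane) trees on m nodes have m−1 edges and are counted by C_{m−1}; m = 11 gives C_10. So B = C_10 = 16796.
A − B = 35357670 − 16796 = 35340874.

35340874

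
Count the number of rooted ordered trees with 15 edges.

9694845

Rooted ordered trees with n edges are counted by C_n; here n = 15.
C_15 = C_14 · 2(2·14+1)/(14+2) = 2674440 · 58/16 = 9694845.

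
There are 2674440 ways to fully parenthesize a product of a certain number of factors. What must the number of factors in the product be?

15

Parenthesizations of m factors are counted by C_{m−1}. The Catalan number equal to 2674440 is C_14.
So the index is 14, and the number of factors is 14 + 1 = 15.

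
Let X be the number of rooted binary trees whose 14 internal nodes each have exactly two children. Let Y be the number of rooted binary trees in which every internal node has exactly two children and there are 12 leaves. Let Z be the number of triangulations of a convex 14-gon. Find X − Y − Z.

2407642

Full binary trees with n internal nodes are counted by C_n; here n = 14. So X = C_14 = 2674440.
A full binary tree with L leaves has L−1 internal nodes and is counted by C_{L−1}; L = 12 gives C_11. So Y = C_11 = 58786.
Triangulations of a convex m-gon are counted by C_{m−2}; with m = 14 this is C_12. So Z = C_12 = 208012.
X − Y − Z = 2674440 − 58786 − 208012 = 2407642.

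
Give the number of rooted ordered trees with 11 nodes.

16796

Rooted ordered (plane) trees on m nodes have m−1 edges and are counted by C_{m−1}; m = 11 gives C_10.
C_10 = C(20,10)/11 = 184756/11 = 16796.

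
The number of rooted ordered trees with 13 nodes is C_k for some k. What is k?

A rooted plane tree on 13 nodes has 12 edges, and such trees are counted by C_12.

12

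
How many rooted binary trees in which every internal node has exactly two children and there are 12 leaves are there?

58786

Full binary trees with 12 leaves have 12−1 = 11 internal nodes, so there are C_11 of them.
C_11 = 58786.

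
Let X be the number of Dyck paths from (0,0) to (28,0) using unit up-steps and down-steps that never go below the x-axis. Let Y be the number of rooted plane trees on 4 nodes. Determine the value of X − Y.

Paths of 14 up- and 14 down-steps that never dip below the axis are Dyck paths; their count is C_14. So X = C_14 = 2674440.
A rooted plane tree on 4 nodes has 3 edges, and such trees are counted by C_3. So Y = C_3 = 5.
X − Y = 2674440 − 5 = 2674435.

2674435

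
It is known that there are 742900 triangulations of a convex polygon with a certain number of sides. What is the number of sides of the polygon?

Triangulations of a convex m-gon are counted by C_{m−2}; 742900 = C_13.
So m − 2 = 13, giving m = 15 sides.

15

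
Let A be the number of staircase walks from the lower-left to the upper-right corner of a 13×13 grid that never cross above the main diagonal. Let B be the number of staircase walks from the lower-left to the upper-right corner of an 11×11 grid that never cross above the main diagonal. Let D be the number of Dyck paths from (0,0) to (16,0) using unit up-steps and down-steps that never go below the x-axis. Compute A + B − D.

Monotone paths in an n×n grid that stay weakly below the diagonal are counted by C_n; here n = 13. So A = C_13 = 742900.
Monotone paths in an n×n grid that stay weakly below the diagonal are counted by C_n; here n = 11. So B = C_11 = 58786.
A Dyck path with 8 up-steps and 8 down-steps has semilength 8, so there are C_8 of them. So D = C_8 = 1430.
A + B − D = 742900 + 58786 − 1430 = 800256.

800256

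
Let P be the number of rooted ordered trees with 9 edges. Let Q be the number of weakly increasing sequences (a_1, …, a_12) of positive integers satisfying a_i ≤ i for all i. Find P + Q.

212874

A rooted plane tree with 9 edges has 10 nodes, and the count is C_9. So P = C_9 = 4862.
Weakly increasing sequences with a_i ≤ i biject with Dyck paths of semilength 12, so there are C_12. So Q = C_12 = 208012.
P + Q = 4862 + 208012 = 212874.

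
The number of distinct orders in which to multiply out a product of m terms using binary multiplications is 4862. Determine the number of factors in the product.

Parenthesizations of m factors are counted by C_{m−1}; 4862 = C_9.
So the index is 9, and the number of factors is 9 + 1 = 10.

10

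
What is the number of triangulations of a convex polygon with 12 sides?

Triangulations of a convex m-gon are counted by C_{m−2}; with m = 12 this is C_10.
C_10 = C_9 · 2(2·9+1)/(9+2) = 4862 · 38/11 = 16796.

16796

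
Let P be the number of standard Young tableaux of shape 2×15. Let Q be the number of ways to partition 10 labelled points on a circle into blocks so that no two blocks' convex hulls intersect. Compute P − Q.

By the hook-length formula (or a Dyck-path bijection), SYT of shape 2×15 number C_15. So P = C_15 = 9694845.
Non-crossing partitions of an n-element set are counted by C_n; here n = 10. So Q = C_10 = 16796.
P − Q = 9694845 − 16796 = 9678049.

9678049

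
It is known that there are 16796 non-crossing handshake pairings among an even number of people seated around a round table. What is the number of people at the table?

Non-crossing handshake pairings of 2n people are counted by C_n, and C_10 = 16796.
So n = 10, and there are 2n = 20 people.

20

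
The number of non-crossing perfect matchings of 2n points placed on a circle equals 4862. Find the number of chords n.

9

Non-crossing pairings of 2n points on a circle are counted by C_n; 4862 = C_9.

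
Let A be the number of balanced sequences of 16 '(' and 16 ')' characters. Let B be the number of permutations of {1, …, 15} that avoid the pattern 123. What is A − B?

25662825

Balanced strings of n pairs of brackets are counted by C_n; here n = 16. So A = C_16 = 35357670.
For any fixed pattern of length 3, the pattern-avoiding permutations of [15] number C_15. So B = C_15 = 9694845.
A − B = 35357670 − 9694845 = 25662825.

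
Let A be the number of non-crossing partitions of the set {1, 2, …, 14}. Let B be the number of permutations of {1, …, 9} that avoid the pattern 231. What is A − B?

2669578

Non-crossing partitions of an n-element set are counted by C_n; here n = 14. So A = C_14 = 2674440.
Permutations of [n] avoiding any single length-3 pattern are counted by C_n; here n = 9. So B = C_9 = 4862.
A − B = 2674440 − 4862 = 2669578.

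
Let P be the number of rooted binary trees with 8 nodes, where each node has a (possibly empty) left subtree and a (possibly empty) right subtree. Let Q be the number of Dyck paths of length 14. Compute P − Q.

Binary trees (left/right distinguished) on n nodes are counted by C_n; here n = 8. So P = C_8 = 1430.
Dyck paths of semilength n (length 2n) are counted by C_n; here n = 7. So Q = C_7 = 429.
P − Q = 1430 − 429 = 1001.

1001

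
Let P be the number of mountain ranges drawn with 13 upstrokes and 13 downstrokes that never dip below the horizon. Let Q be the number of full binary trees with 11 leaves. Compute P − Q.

726104

Dyck paths of semilength n (length 2n) are counted by C_n; here n = 13. So P = C_13 = 742900.
A full binary tree with L leaves has L−1 internal nodes and is counted by C_{L−1}; L = 11 gives C_10. So Q = C_10 = 16796.
P − Q = 742900 − 16796 = 726104.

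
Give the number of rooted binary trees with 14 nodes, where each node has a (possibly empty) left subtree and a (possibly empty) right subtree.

Binary trees (left/right distinguished) on n nodes are counted by C_n; here n = 14.
C_14 = C_13 · 2(2·13+1)/(13+2) = 742900 · 54/15 = 2674440.

2674440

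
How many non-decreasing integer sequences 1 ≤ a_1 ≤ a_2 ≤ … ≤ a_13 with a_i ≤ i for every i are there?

742900

Weakly increasing sequences with a_i ≤ i biject with Dyck paths of semilength 13, so there are C_13.
C_13 = C_12 · 2(2·12+1)/(12+2) = 208012 · 50/14 = 742900.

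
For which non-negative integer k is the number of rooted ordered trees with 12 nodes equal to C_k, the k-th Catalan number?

11

Rooted ordered (plane) trees on m nodes have m−1 edges and are counted by C_{m−1}; m = 12 gives C_11.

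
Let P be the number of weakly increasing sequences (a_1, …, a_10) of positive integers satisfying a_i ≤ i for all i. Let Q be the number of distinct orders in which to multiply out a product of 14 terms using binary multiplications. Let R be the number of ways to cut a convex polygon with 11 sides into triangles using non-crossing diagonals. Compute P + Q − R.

754834

Such sub-staircase sequences of length n are counted by C_n; here n = 10. So P = C_10 = 16796.
Parenthesizations of m factors correspond to full binary trees with m leaves, counted by C_{m−1}; m = 14 gives C_13. So Q = C_13 = 742900.
The number of triangulations of an 11-gon is the Catalan number C_9 (index = sides − 2). So R = C_9 = 4862.
P + Q − R = 16796 + 742900 − 4862 = 754834.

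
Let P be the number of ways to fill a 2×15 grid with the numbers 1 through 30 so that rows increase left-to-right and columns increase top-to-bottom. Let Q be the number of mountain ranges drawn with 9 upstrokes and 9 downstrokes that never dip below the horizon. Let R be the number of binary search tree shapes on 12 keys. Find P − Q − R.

Standard Young tableaux of shape 2×n are counted by C_n; here n = 15. So P = C_15 = 9694845.
Dyck paths of semilength n (length 2n) are counted by C_n; here n = 9. So Q = C_9 = 4862.
There are C_n binary search tree shapes on n keys; with n = 12 that is C_12. So R = C_12 = 208012.
P − Q − R = 9694845 − 4862 − 208012 = 9481971.

9481971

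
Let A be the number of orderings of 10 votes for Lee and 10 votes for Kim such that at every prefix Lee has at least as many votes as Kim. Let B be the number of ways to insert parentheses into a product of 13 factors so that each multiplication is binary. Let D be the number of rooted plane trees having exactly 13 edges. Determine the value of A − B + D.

Ballot sequences with n votes each where one side never trails are Dyck words, counted by C_n; here n = 10. So A = C_10 = 16796.
Parenthesizations of m factors correspond to full binary trees with m leaves, counted by C_{m−1}; m = 13 gives C_12. So B = C_12 = 208012.
Rooted ordered trees with n edges are counted by C_n; here n = 13. So D = C_13 = 742900.
A − B + D = 16796 − 208012 + 742900 = 551684.

551684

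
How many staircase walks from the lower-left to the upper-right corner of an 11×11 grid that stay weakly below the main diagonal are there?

Sub-diagonal monotone paths from (0,0) to (11,11) biject with Dyck paths of semilength 11, giving C_11.
C_11 = 58786.

58786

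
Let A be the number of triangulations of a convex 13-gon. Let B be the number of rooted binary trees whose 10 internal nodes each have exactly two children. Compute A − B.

41990

The number of triangulations of a 13-gon is the Catalan number C_11 (index = sides − 2). So A = C_11 = 58786.
Full binary trees with n internal nodes are counted by C_n; here n = 10. So B = C_10 = 16796.
A − B = 58786 − 16796 = 41990.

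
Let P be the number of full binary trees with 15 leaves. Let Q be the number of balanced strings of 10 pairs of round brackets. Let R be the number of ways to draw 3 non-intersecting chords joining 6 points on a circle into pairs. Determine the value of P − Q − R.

2657639

Full binary trees with 15 leaves have 15−1 = 14 internal nodes, so there are C_14 of them. So P = C_14 = 2674440.
A balanced arrangement of 10 bracket pairs is a Dyck word of semilength 10, so the count is C_10. So Q = C_10 = 16796.
Non-crossing perfect matchings of 2n points on a circle are counted by C_n; with 6 points, n = 3. So R = C_3 = 5.
P − Q − R = 2674440 − 16796 − 5 = 2657639.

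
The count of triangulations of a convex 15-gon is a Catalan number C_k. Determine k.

A convex 15-gon is triangulated into 13 triangles, and the number of such triangulations is the Catalan number C_{15−2} = C_13.

13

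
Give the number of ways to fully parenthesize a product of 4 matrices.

5

Bracketing 4 factors into binary products is counted by C_{4−1} = C_3.
C_3 = 5.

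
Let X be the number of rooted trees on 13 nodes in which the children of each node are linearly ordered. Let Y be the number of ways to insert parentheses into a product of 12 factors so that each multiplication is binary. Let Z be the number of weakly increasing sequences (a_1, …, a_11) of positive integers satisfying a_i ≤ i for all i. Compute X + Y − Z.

Rooted ordered (plane) trees on m nodes have m−1 edges and are counted by C_{m−1}; m = 13 gives C_12. So X = C_12 = 208012.
Bracketing 12 factors into binary products is counted by C_{12−1} = C_11. So Y = C_11 = 58786.
Such sub-staircase sequences of length n are counted by C_n; here n = 11. So Z = C_11 = 58786.
X + Y − Z = 208012 + 58786 − 58786 = 208012.

208012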